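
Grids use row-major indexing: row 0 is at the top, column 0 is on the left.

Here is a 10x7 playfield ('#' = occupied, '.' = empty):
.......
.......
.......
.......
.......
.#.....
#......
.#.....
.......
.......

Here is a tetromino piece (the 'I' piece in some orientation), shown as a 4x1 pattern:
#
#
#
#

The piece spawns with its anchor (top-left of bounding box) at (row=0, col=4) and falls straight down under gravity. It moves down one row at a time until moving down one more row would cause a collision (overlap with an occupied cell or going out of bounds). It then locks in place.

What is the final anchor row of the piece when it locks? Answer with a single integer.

Answer: 6

Derivation:
Spawn at (row=0, col=4). Try each row:
  row 0: fits
  row 1: fits
  row 2: fits
  row 3: fits
  row 4: fits
  row 5: fits
  row 6: fits
  row 7: blocked -> lock at row 6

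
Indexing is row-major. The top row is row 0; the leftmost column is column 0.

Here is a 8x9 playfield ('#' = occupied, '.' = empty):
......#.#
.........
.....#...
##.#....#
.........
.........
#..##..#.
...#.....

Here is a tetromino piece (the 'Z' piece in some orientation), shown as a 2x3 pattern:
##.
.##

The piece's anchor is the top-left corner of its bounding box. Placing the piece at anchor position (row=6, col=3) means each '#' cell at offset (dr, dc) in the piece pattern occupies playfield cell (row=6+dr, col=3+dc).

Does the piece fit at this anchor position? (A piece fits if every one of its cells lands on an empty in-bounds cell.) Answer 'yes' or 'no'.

Answer: no

Derivation:
Check each piece cell at anchor (6, 3):
  offset (0,0) -> (6,3): occupied ('#') -> FAIL
  offset (0,1) -> (6,4): occupied ('#') -> FAIL
  offset (1,1) -> (7,4): empty -> OK
  offset (1,2) -> (7,5): empty -> OK
All cells valid: no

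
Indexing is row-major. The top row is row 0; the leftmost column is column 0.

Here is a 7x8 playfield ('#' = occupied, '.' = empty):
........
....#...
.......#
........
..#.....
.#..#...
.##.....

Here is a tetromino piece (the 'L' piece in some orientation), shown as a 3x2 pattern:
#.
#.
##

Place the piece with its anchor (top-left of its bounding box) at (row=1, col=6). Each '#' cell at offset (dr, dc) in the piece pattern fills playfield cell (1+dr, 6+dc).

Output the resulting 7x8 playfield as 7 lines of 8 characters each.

Fill (1+0,6+0) = (1,6)
Fill (1+1,6+0) = (2,6)
Fill (1+2,6+0) = (3,6)
Fill (1+2,6+1) = (3,7)

Answer: ........
....#.#.
......##
......##
..#.....
.#..#...
.##.....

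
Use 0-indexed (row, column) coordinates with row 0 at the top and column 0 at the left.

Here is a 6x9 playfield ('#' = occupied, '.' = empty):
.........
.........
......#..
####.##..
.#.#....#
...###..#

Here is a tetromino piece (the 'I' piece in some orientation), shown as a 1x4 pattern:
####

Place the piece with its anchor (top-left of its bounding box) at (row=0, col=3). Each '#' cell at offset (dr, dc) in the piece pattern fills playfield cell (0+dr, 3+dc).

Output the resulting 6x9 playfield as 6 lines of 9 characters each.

Answer: ...####..
.........
......#..
####.##..
.#.#....#
...###..#

Derivation:
Fill (0+0,3+0) = (0,3)
Fill (0+0,3+1) = (0,4)
Fill (0+0,3+2) = (0,5)
Fill (0+0,3+3) = (0,6)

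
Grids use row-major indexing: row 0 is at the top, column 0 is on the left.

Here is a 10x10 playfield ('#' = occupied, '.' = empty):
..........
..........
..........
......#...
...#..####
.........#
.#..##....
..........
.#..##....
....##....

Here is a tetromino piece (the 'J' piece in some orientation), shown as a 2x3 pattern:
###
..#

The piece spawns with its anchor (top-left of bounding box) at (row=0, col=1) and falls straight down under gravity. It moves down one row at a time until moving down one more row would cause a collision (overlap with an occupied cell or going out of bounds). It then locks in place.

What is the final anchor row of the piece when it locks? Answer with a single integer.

Spawn at (row=0, col=1). Try each row:
  row 0: fits
  row 1: fits
  row 2: fits
  row 3: blocked -> lock at row 2

Answer: 2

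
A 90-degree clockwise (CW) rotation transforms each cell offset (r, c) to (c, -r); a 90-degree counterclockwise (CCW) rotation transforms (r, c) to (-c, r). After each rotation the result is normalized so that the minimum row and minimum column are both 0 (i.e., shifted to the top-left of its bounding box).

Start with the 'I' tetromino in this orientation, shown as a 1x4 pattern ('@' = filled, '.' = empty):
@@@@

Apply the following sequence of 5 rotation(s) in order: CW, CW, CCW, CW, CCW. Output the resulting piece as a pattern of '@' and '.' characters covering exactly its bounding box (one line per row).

Start:
@@@@
After rotation 1 (CW):
@
@
@
@
After rotation 2 (CW):
@@@@
After rotation 3 (CCW):
@
@
@
@
After rotation 4 (CW):
@@@@
After rotation 5 (CCW):
@
@
@
@

Answer: @
@
@
@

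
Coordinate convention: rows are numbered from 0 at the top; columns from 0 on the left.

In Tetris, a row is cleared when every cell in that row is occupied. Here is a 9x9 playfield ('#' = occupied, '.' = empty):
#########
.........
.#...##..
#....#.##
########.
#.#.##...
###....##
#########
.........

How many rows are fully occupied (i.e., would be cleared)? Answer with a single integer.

Answer: 2

Derivation:
Check each row:
  row 0: 0 empty cells -> FULL (clear)
  row 1: 9 empty cells -> not full
  row 2: 6 empty cells -> not full
  row 3: 5 empty cells -> not full
  row 4: 1 empty cell -> not full
  row 5: 5 empty cells -> not full
  row 6: 4 empty cells -> not full
  row 7: 0 empty cells -> FULL (clear)
  row 8: 9 empty cells -> not full
Total rows cleared: 2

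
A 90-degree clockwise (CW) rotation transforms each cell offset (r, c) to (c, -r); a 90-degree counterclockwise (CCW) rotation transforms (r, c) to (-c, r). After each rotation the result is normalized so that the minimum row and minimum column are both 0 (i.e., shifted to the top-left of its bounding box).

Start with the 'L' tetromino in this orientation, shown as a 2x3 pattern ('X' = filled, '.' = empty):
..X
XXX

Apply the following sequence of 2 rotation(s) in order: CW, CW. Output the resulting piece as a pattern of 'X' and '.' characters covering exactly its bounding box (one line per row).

Answer: XXX
X..

Derivation:
Start:
..X
XXX
After rotation 1 (CW):
X.
X.
XX
After rotation 2 (CW):
XXX
X..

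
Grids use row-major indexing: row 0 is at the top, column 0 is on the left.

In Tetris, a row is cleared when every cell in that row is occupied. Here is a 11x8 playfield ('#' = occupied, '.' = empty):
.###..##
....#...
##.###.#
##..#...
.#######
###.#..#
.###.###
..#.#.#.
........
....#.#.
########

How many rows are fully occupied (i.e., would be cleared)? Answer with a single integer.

Check each row:
  row 0: 3 empty cells -> not full
  row 1: 7 empty cells -> not full
  row 2: 2 empty cells -> not full
  row 3: 5 empty cells -> not full
  row 4: 1 empty cell -> not full
  row 5: 3 empty cells -> not full
  row 6: 2 empty cells -> not full
  row 7: 5 empty cells -> not full
  row 8: 8 empty cells -> not full
  row 9: 6 empty cells -> not full
  row 10: 0 empty cells -> FULL (clear)
Total rows cleared: 1

Answer: 1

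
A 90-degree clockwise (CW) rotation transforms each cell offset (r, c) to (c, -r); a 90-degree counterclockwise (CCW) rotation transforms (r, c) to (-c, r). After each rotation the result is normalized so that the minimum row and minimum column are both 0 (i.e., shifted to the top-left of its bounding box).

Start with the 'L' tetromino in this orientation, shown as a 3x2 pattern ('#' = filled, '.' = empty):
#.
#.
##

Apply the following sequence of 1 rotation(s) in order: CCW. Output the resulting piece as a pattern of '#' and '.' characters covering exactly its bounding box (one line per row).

Answer: ..#
###

Derivation:
Start:
#.
#.
##
After rotation 1 (CCW):
..#
###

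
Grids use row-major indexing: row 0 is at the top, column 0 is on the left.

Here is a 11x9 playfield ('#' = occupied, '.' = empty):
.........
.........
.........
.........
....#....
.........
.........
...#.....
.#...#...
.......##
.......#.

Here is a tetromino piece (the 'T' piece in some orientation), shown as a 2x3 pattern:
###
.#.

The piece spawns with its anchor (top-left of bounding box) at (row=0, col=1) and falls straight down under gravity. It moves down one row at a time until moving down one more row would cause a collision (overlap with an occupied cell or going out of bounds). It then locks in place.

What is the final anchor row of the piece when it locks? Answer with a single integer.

Answer: 6

Derivation:
Spawn at (row=0, col=1). Try each row:
  row 0: fits
  row 1: fits
  row 2: fits
  row 3: fits
  row 4: fits
  row 5: fits
  row 6: fits
  row 7: blocked -> lock at row 6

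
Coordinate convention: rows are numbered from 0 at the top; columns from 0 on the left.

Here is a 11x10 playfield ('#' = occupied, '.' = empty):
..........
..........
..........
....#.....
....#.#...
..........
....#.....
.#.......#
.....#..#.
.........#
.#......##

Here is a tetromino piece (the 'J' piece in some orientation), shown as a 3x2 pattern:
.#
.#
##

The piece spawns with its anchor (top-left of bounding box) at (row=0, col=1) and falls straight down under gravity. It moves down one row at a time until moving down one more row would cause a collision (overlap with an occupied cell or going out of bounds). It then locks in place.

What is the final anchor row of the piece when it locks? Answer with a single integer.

Answer: 4

Derivation:
Spawn at (row=0, col=1). Try each row:
  row 0: fits
  row 1: fits
  row 2: fits
  row 3: fits
  row 4: fits
  row 5: blocked -> lock at row 4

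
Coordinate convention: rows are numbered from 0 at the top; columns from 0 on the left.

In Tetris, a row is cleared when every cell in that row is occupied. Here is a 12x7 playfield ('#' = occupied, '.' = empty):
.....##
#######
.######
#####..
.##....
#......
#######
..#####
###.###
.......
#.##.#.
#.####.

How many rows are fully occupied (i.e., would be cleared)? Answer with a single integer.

Answer: 2

Derivation:
Check each row:
  row 0: 5 empty cells -> not full
  row 1: 0 empty cells -> FULL (clear)
  row 2: 1 empty cell -> not full
  row 3: 2 empty cells -> not full
  row 4: 5 empty cells -> not full
  row 5: 6 empty cells -> not full
  row 6: 0 empty cells -> FULL (clear)
  row 7: 2 empty cells -> not full
  row 8: 1 empty cell -> not full
  row 9: 7 empty cells -> not full
  row 10: 3 empty cells -> not full
  row 11: 2 empty cells -> not full
Total rows cleared: 2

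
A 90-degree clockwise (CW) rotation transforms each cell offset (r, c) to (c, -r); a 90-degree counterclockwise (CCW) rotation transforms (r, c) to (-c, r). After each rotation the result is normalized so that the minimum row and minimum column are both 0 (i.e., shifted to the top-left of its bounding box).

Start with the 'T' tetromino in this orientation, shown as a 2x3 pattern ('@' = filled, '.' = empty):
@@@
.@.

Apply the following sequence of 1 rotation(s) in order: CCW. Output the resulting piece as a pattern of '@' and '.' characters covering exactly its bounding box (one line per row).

Answer: @.
@@
@.

Derivation:
Start:
@@@
.@.
After rotation 1 (CCW):
@.
@@
@.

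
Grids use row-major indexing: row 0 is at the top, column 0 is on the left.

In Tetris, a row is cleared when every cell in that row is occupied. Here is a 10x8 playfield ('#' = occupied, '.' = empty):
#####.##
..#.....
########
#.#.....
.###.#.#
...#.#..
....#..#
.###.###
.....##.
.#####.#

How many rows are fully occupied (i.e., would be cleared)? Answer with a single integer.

Answer: 1

Derivation:
Check each row:
  row 0: 1 empty cell -> not full
  row 1: 7 empty cells -> not full
  row 2: 0 empty cells -> FULL (clear)
  row 3: 6 empty cells -> not full
  row 4: 3 empty cells -> not full
  row 5: 6 empty cells -> not full
  row 6: 6 empty cells -> not full
  row 7: 2 empty cells -> not full
  row 8: 6 empty cells -> not full
  row 9: 2 empty cells -> not full
Total rows cleared: 1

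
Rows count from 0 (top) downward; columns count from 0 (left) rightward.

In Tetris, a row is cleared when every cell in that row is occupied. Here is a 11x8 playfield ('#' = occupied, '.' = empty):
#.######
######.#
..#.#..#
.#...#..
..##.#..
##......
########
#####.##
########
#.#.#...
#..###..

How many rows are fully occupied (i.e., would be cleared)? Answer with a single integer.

Check each row:
  row 0: 1 empty cell -> not full
  row 1: 1 empty cell -> not full
  row 2: 5 empty cells -> not full
  row 3: 6 empty cells -> not full
  row 4: 5 empty cells -> not full
  row 5: 6 empty cells -> not full
  row 6: 0 empty cells -> FULL (clear)
  row 7: 1 empty cell -> not full
  row 8: 0 empty cells -> FULL (clear)
  row 9: 5 empty cells -> not full
  row 10: 4 empty cells -> not full
Total rows cleared: 2

Answer: 2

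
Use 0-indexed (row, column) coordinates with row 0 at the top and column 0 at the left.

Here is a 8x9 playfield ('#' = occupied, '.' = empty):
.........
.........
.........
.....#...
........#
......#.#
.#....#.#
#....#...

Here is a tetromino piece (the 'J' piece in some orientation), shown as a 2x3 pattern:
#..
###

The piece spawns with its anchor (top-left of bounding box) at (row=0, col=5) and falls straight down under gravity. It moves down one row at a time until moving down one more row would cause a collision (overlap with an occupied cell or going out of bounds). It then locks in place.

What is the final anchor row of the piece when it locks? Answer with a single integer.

Spawn at (row=0, col=5). Try each row:
  row 0: fits
  row 1: fits
  row 2: blocked -> lock at row 1

Answer: 1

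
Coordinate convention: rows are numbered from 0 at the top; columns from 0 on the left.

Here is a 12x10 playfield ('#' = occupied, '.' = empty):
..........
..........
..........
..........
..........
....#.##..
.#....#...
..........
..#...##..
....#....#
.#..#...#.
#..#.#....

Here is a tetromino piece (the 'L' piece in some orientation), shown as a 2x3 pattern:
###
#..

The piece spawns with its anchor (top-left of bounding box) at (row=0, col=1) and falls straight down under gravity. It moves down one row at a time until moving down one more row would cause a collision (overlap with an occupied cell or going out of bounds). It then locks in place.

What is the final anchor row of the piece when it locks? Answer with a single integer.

Answer: 4

Derivation:
Spawn at (row=0, col=1). Try each row:
  row 0: fits
  row 1: fits
  row 2: fits
  row 3: fits
  row 4: fits
  row 5: blocked -> lock at row 4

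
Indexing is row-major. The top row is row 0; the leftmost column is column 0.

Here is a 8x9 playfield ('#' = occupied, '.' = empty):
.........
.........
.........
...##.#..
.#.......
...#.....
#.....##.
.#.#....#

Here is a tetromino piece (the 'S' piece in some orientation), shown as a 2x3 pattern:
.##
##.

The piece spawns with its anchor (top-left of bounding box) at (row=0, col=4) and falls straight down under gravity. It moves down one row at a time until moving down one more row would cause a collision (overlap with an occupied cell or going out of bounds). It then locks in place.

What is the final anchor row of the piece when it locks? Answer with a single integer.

Answer: 1

Derivation:
Spawn at (row=0, col=4). Try each row:
  row 0: fits
  row 1: fits
  row 2: blocked -> lock at row 1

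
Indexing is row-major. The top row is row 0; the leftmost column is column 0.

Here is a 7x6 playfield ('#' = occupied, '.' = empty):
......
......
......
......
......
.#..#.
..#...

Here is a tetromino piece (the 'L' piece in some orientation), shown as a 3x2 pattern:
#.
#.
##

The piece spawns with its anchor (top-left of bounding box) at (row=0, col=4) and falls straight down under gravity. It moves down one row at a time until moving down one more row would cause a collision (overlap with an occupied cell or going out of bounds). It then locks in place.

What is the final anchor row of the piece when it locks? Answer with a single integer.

Answer: 2

Derivation:
Spawn at (row=0, col=4). Try each row:
  row 0: fits
  row 1: fits
  row 2: fits
  row 3: blocked -> lock at row 2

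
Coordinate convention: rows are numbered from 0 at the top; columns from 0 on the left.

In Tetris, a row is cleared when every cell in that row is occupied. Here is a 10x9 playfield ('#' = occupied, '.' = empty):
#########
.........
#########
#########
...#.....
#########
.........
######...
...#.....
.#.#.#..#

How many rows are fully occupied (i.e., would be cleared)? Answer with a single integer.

Answer: 4

Derivation:
Check each row:
  row 0: 0 empty cells -> FULL (clear)
  row 1: 9 empty cells -> not full
  row 2: 0 empty cells -> FULL (clear)
  row 3: 0 empty cells -> FULL (clear)
  row 4: 8 empty cells -> not full
  row 5: 0 empty cells -> FULL (clear)
  row 6: 9 empty cells -> not full
  row 7: 3 empty cells -> not full
  row 8: 8 empty cells -> not full
  row 9: 5 empty cells -> not full
Total rows cleared: 4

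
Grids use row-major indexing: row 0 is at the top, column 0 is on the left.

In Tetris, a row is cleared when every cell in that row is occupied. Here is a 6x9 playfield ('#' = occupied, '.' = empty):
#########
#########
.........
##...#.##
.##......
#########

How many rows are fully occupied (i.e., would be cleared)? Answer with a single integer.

Answer: 3

Derivation:
Check each row:
  row 0: 0 empty cells -> FULL (clear)
  row 1: 0 empty cells -> FULL (clear)
  row 2: 9 empty cells -> not full
  row 3: 4 empty cells -> not full
  row 4: 7 empty cells -> not full
  row 5: 0 empty cells -> FULL (clear)
Total rows cleared: 3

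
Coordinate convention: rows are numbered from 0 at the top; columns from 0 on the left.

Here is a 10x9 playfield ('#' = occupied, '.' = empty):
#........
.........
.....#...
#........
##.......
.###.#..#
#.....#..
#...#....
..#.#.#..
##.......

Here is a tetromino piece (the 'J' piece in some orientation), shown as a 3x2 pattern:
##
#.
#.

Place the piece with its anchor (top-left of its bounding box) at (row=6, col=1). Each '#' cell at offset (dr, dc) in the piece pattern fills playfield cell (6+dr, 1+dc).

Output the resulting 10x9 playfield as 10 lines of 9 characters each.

Answer: #........
.........
.....#...
#........
##.......
.###.#..#
###...#..
##..#....
.##.#.#..
##.......

Derivation:
Fill (6+0,1+0) = (6,1)
Fill (6+0,1+1) = (6,2)
Fill (6+1,1+0) = (7,1)
Fill (6+2,1+0) = (8,1)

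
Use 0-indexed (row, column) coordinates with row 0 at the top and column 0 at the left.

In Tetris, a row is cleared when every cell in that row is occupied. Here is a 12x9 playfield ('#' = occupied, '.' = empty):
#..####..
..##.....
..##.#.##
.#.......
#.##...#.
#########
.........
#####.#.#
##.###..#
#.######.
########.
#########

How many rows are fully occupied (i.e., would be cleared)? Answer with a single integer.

Answer: 2

Derivation:
Check each row:
  row 0: 4 empty cells -> not full
  row 1: 7 empty cells -> not full
  row 2: 4 empty cells -> not full
  row 3: 8 empty cells -> not full
  row 4: 5 empty cells -> not full
  row 5: 0 empty cells -> FULL (clear)
  row 6: 9 empty cells -> not full
  row 7: 2 empty cells -> not full
  row 8: 3 empty cells -> not full
  row 9: 2 empty cells -> not full
  row 10: 1 empty cell -> not full
  row 11: 0 empty cells -> FULL (clear)
Total rows cleared: 2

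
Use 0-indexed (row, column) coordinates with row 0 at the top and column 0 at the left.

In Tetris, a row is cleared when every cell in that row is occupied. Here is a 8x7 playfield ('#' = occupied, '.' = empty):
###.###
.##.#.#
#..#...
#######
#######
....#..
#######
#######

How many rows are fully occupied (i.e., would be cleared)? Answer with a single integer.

Answer: 4

Derivation:
Check each row:
  row 0: 1 empty cell -> not full
  row 1: 3 empty cells -> not full
  row 2: 5 empty cells -> not full
  row 3: 0 empty cells -> FULL (clear)
  row 4: 0 empty cells -> FULL (clear)
  row 5: 6 empty cells -> not full
  row 6: 0 empty cells -> FULL (clear)
  row 7: 0 empty cells -> FULL (clear)
Total rows cleared: 4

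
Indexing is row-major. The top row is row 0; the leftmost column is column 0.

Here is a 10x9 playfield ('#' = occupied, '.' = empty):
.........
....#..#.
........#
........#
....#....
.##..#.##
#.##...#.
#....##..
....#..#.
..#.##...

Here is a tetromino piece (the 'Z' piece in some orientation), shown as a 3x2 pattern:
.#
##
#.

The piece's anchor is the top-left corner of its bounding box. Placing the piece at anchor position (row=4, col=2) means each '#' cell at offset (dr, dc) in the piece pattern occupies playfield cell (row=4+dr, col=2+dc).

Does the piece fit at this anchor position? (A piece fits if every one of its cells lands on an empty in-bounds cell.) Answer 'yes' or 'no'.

Answer: no

Derivation:
Check each piece cell at anchor (4, 2):
  offset (0,1) -> (4,3): empty -> OK
  offset (1,0) -> (5,2): occupied ('#') -> FAIL
  offset (1,1) -> (5,3): empty -> OK
  offset (2,0) -> (6,2): occupied ('#') -> FAIL
All cells valid: no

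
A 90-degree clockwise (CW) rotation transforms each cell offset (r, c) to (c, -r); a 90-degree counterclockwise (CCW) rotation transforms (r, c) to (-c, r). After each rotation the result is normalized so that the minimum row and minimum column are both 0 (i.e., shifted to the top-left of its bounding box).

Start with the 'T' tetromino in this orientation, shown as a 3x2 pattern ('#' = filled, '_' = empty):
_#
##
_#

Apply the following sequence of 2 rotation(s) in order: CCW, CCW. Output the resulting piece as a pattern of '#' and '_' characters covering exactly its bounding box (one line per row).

Answer: #_
##
#_

Derivation:
Start:
_#
##
_#
After rotation 1 (CCW):
###
_#_
After rotation 2 (CCW):
#_
##
#_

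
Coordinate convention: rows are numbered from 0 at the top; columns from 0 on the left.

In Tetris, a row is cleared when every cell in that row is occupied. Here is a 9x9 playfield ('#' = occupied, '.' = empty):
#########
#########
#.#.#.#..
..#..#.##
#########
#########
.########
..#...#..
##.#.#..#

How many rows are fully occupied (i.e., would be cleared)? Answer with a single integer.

Answer: 4

Derivation:
Check each row:
  row 0: 0 empty cells -> FULL (clear)
  row 1: 0 empty cells -> FULL (clear)
  row 2: 5 empty cells -> not full
  row 3: 5 empty cells -> not full
  row 4: 0 empty cells -> FULL (clear)
  row 5: 0 empty cells -> FULL (clear)
  row 6: 1 empty cell -> not full
  row 7: 7 empty cells -> not full
  row 8: 4 empty cells -> not full
Total rows cleared: 4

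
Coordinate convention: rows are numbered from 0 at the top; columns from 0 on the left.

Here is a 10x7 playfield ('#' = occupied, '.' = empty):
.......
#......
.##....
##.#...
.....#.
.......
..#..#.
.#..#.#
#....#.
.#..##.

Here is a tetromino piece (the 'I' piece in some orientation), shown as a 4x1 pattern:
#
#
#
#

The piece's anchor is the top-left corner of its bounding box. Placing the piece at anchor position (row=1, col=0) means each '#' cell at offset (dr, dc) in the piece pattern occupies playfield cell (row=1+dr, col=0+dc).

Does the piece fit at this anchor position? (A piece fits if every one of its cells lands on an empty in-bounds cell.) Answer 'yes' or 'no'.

Check each piece cell at anchor (1, 0):
  offset (0,0) -> (1,0): occupied ('#') -> FAIL
  offset (1,0) -> (2,0): empty -> OK
  offset (2,0) -> (3,0): occupied ('#') -> FAIL
  offset (3,0) -> (4,0): empty -> OK
All cells valid: no

Answer: no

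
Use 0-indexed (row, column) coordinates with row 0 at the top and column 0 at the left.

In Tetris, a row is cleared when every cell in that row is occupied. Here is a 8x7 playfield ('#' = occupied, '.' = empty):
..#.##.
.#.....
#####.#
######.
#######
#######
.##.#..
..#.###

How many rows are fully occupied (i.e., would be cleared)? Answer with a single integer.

Answer: 2

Derivation:
Check each row:
  row 0: 4 empty cells -> not full
  row 1: 6 empty cells -> not full
  row 2: 1 empty cell -> not full
  row 3: 1 empty cell -> not full
  row 4: 0 empty cells -> FULL (clear)
  row 5: 0 empty cells -> FULL (clear)
  row 6: 4 empty cells -> not full
  row 7: 3 empty cells -> not full
Total rows cleared: 2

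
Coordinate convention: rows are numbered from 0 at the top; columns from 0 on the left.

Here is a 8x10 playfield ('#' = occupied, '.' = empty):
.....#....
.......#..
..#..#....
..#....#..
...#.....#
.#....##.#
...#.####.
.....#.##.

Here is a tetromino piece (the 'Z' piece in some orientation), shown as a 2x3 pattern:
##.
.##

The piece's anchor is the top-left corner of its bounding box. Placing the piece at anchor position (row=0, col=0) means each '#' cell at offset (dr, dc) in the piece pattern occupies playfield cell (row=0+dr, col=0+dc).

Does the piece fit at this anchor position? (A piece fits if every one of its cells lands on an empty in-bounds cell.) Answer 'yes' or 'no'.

Answer: yes

Derivation:
Check each piece cell at anchor (0, 0):
  offset (0,0) -> (0,0): empty -> OK
  offset (0,1) -> (0,1): empty -> OK
  offset (1,1) -> (1,1): empty -> OK
  offset (1,2) -> (1,2): empty -> OK
All cells valid: yes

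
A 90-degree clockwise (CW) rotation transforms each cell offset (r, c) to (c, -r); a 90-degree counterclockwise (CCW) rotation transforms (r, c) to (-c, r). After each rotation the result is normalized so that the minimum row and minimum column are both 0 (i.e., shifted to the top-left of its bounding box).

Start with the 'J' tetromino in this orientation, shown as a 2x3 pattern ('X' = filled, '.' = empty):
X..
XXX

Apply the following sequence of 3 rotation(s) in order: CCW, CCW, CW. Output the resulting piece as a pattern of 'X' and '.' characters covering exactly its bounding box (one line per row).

Start:
X..
XXX
After rotation 1 (CCW):
.X
.X
XX
After rotation 2 (CCW):
XXX
..X
After rotation 3 (CW):
.X
.X
XX

Answer: .X
.X
XX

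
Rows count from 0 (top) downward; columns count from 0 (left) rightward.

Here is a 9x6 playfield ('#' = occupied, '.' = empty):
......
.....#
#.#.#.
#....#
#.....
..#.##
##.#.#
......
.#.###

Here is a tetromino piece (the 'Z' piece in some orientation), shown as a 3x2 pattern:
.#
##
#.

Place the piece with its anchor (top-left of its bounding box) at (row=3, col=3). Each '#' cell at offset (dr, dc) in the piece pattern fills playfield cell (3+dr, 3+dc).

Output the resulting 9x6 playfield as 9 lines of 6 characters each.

Answer: ......
.....#
#.#.#.
#...##
#..##.
..####
##.#.#
......
.#.###

Derivation:
Fill (3+0,3+1) = (3,4)
Fill (3+1,3+0) = (4,3)
Fill (3+1,3+1) = (4,4)
Fill (3+2,3+0) = (5,3)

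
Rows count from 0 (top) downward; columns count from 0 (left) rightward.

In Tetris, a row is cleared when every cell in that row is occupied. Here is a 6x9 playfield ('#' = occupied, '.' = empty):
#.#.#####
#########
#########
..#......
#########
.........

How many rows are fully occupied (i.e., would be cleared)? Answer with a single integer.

Check each row:
  row 0: 2 empty cells -> not full
  row 1: 0 empty cells -> FULL (clear)
  row 2: 0 empty cells -> FULL (clear)
  row 3: 8 empty cells -> not full
  row 4: 0 empty cells -> FULL (clear)
  row 5: 9 empty cells -> not full
Total rows cleared: 3

Answer: 3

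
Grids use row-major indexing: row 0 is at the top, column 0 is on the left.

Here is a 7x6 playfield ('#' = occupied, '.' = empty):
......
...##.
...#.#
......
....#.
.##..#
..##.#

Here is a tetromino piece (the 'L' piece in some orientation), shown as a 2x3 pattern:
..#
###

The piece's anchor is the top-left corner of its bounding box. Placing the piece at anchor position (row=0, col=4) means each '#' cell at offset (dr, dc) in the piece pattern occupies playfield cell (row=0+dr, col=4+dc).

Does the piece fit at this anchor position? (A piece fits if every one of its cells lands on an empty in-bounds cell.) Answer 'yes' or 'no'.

Check each piece cell at anchor (0, 4):
  offset (0,2) -> (0,6): out of bounds -> FAIL
  offset (1,0) -> (1,4): occupied ('#') -> FAIL
  offset (1,1) -> (1,5): empty -> OK
  offset (1,2) -> (1,6): out of bounds -> FAIL
All cells valid: no

Answer: no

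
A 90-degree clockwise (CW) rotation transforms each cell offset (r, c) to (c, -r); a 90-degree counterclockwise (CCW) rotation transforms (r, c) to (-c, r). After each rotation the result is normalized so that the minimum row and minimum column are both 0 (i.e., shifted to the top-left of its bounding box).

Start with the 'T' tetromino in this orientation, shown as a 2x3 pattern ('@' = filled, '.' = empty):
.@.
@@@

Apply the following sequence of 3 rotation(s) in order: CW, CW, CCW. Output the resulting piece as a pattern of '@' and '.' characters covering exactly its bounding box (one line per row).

Answer: @.
@@
@.

Derivation:
Start:
.@.
@@@
After rotation 1 (CW):
@.
@@
@.
After rotation 2 (CW):
@@@
.@.
After rotation 3 (CCW):
@.
@@
@.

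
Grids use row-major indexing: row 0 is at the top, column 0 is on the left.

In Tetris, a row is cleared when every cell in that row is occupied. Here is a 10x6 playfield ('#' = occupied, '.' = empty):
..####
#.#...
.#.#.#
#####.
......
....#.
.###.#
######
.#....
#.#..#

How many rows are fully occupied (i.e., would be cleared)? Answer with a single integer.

Answer: 1

Derivation:
Check each row:
  row 0: 2 empty cells -> not full
  row 1: 4 empty cells -> not full
  row 2: 3 empty cells -> not full
  row 3: 1 empty cell -> not full
  row 4: 6 empty cells -> not full
  row 5: 5 empty cells -> not full
  row 6: 2 empty cells -> not full
  row 7: 0 empty cells -> FULL (clear)
  row 8: 5 empty cells -> not full
  row 9: 3 empty cells -> not full
Total rows cleared: 1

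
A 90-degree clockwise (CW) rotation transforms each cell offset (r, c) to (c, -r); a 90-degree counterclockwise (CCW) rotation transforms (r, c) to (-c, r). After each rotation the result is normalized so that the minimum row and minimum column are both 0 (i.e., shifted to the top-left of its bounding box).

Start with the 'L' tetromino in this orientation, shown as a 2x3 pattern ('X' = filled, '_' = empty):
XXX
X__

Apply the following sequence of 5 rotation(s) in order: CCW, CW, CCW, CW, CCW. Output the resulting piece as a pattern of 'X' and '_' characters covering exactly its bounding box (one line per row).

Answer: X_
X_
XX

Derivation:
Start:
XXX
X__
After rotation 1 (CCW):
X_
X_
XX
After rotation 2 (CW):
XXX
X__
After rotation 3 (CCW):
X_
X_
XX
After rotation 4 (CW):
XXX
X__
After rotation 5 (CCW):
X_
X_
XX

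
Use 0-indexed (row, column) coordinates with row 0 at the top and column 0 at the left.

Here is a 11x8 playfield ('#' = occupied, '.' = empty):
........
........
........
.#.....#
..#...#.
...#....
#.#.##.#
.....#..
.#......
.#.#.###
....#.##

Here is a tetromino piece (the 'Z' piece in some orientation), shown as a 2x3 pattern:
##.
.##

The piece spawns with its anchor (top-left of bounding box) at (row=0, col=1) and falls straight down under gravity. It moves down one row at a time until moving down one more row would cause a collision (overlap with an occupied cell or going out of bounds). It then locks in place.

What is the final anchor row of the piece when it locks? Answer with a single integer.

Answer: 2

Derivation:
Spawn at (row=0, col=1). Try each row:
  row 0: fits
  row 1: fits
  row 2: fits
  row 3: blocked -> lock at row 2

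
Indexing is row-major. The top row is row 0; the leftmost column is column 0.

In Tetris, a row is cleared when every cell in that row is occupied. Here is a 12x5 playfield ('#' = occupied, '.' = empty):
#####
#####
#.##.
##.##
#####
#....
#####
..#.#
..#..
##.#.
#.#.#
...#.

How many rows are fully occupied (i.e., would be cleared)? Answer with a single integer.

Answer: 4

Derivation:
Check each row:
  row 0: 0 empty cells -> FULL (clear)
  row 1: 0 empty cells -> FULL (clear)
  row 2: 2 empty cells -> not full
  row 3: 1 empty cell -> not full
  row 4: 0 empty cells -> FULL (clear)
  row 5: 4 empty cells -> not full
  row 6: 0 empty cells -> FULL (clear)
  row 7: 3 empty cells -> not full
  row 8: 4 empty cells -> not full
  row 9: 2 empty cells -> not full
  row 10: 2 empty cells -> not full
  row 11: 4 empty cells -> not full
Total rows cleared: 4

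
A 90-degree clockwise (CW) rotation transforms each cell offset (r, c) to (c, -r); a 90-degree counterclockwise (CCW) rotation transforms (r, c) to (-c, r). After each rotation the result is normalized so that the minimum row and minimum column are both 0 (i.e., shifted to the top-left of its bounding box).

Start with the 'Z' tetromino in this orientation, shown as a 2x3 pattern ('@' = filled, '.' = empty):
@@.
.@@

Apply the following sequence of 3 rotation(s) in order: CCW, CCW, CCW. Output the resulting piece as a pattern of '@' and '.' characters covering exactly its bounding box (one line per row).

Answer: .@
@@
@.

Derivation:
Start:
@@.
.@@
After rotation 1 (CCW):
.@
@@
@.
After rotation 2 (CCW):
@@.
.@@
After rotation 3 (CCW):
.@
@@
@.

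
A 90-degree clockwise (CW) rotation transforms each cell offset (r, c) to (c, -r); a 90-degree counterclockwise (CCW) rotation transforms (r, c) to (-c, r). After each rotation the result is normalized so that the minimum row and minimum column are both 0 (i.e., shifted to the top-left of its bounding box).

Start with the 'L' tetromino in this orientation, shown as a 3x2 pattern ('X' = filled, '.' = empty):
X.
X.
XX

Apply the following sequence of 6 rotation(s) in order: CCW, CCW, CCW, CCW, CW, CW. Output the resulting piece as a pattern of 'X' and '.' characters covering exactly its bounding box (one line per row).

Answer: XX
.X
.X

Derivation:
Start:
X.
X.
XX
After rotation 1 (CCW):
..X
XXX
After rotation 2 (CCW):
XX
.X
.X
After rotation 3 (CCW):
XXX
X..
After rotation 4 (CCW):
X.
X.
XX
After rotation 5 (CW):
XXX
X..
After rotation 6 (CW):
XX
.X
.X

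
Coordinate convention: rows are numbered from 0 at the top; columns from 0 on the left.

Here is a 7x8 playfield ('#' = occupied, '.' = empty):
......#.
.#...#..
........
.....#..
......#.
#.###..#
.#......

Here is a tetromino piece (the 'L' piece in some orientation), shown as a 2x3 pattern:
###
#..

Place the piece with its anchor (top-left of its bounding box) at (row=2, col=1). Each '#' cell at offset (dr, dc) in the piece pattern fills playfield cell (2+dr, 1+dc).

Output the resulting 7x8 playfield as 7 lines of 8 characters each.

Fill (2+0,1+0) = (2,1)
Fill (2+0,1+1) = (2,2)
Fill (2+0,1+2) = (2,3)
Fill (2+1,1+0) = (3,1)

Answer: ......#.
.#...#..
.###....
.#...#..
......#.
#.###..#
.#......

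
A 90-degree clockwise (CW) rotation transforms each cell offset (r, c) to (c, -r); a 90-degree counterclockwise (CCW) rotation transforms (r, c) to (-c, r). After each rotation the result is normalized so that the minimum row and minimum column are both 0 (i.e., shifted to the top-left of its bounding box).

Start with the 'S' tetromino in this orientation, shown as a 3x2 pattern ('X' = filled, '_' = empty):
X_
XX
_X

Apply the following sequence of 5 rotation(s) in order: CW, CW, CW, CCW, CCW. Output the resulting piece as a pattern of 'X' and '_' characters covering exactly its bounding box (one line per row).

Start:
X_
XX
_X
After rotation 1 (CW):
_XX
XX_
After rotation 2 (CW):
X_
XX
_X
After rotation 3 (CW):
_XX
XX_
After rotation 4 (CCW):
X_
XX
_X
After rotation 5 (CCW):
_XX
XX_

Answer: _XX
XX_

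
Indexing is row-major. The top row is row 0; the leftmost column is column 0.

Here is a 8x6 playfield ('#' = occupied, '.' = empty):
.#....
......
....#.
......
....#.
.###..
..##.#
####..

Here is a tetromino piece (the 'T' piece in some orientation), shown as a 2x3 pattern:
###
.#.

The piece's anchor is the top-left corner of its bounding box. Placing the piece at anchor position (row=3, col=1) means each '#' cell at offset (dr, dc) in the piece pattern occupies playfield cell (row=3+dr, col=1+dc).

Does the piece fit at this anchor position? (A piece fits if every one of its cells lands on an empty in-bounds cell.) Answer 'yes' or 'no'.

Check each piece cell at anchor (3, 1):
  offset (0,0) -> (3,1): empty -> OK
  offset (0,1) -> (3,2): empty -> OK
  offset (0,2) -> (3,3): empty -> OK
  offset (1,1) -> (4,2): empty -> OK
All cells valid: yes

Answer: yes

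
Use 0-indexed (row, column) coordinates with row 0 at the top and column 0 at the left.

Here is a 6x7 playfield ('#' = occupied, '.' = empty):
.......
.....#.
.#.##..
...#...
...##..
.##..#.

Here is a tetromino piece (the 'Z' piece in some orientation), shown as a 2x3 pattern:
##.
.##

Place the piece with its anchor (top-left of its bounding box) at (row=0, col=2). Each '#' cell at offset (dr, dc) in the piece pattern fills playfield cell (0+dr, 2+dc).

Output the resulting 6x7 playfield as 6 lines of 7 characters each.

Answer: ..##...
...###.
.#.##..
...#...
...##..
.##..#.

Derivation:
Fill (0+0,2+0) = (0,2)
Fill (0+0,2+1) = (0,3)
Fill (0+1,2+1) = (1,3)
Fill (0+1,2+2) = (1,4)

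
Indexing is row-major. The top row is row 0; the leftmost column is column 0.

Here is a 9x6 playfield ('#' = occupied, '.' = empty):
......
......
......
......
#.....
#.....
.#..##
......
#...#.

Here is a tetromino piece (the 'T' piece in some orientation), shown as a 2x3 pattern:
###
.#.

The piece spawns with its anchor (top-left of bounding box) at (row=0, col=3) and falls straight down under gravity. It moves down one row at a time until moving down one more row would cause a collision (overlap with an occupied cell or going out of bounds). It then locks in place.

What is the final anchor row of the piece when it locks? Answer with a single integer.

Answer: 4

Derivation:
Spawn at (row=0, col=3). Try each row:
  row 0: fits
  row 1: fits
  row 2: fits
  row 3: fits
  row 4: fits
  row 5: blocked -> lock at row 4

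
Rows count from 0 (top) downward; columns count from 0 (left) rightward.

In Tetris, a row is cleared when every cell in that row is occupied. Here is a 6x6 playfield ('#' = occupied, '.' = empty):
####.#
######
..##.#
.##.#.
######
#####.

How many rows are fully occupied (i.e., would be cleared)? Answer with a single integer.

Answer: 2

Derivation:
Check each row:
  row 0: 1 empty cell -> not full
  row 1: 0 empty cells -> FULL (clear)
  row 2: 3 empty cells -> not full
  row 3: 3 empty cells -> not full
  row 4: 0 empty cells -> FULL (clear)
  row 5: 1 empty cell -> not full
Total rows cleared: 2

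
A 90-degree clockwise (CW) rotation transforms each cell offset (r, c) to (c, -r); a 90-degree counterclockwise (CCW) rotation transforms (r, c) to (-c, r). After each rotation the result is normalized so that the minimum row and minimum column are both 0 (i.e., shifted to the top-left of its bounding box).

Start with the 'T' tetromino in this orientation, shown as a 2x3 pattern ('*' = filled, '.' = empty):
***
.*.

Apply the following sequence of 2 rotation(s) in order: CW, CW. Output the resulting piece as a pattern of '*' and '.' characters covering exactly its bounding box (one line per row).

Start:
***
.*.
After rotation 1 (CW):
.*
**
.*
After rotation 2 (CW):
.*.
***

Answer: .*.
***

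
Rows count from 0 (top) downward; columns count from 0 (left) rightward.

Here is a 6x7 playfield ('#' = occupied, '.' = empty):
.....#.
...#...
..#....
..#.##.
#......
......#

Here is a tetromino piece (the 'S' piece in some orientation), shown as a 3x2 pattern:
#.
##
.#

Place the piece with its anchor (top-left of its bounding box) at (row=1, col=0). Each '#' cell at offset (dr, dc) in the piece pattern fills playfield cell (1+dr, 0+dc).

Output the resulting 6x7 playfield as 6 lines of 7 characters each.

Answer: .....#.
#..#...
###....
.##.##.
#......
......#

Derivation:
Fill (1+0,0+0) = (1,0)
Fill (1+1,0+0) = (2,0)
Fill (1+1,0+1) = (2,1)
Fill (1+2,0+1) = (3,1)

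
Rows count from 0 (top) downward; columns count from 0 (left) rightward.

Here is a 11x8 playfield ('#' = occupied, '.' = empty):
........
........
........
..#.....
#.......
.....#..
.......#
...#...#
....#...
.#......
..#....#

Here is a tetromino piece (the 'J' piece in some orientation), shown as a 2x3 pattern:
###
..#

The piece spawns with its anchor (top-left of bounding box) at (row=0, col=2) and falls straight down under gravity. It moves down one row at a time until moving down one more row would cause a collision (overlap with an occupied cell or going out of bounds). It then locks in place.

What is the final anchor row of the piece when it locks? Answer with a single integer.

Answer: 2

Derivation:
Spawn at (row=0, col=2). Try each row:
  row 0: fits
  row 1: fits
  row 2: fits
  row 3: blocked -> lock at row 2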